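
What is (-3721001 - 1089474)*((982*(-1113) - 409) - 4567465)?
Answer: 27231329299000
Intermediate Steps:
(-3721001 - 1089474)*((982*(-1113) - 409) - 4567465) = -4810475*((-1092966 - 409) - 4567465) = -4810475*(-1093375 - 4567465) = -4810475*(-5660840) = 27231329299000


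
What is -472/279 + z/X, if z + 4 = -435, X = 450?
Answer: -12403/4650 ≈ -2.6673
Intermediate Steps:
z = -439 (z = -4 - 435 = -439)
-472/279 + z/X = -472/279 - 439/450 = -12403/4650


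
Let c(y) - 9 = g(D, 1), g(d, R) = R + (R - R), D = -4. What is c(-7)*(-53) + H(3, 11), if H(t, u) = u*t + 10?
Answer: -487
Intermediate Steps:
g(d, R) = R (g(d, R) = R + 0 = R)
c(y) = 10 (c(y) = 9 + 1 = 10)
H(t, u) = 10 + t*u (H(t, u) = t*u + 10 = 10 + t*u)
c(-7)*(-53) + H(3, 11) = 10*(-53) + (10 + 3*11) = -530 + (10 + 33) = -530 + 43 = -487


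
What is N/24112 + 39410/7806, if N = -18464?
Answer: 25191373/5881821 ≈ 4.2829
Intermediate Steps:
N/24112 + 39410/7806 = -18464/24112 + 39410/7806 = -18464*1/24112 + 39410*(1/7806) = -1154/1507 + 19705/3903 = 25191373/5881821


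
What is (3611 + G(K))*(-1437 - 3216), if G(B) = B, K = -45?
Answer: -16592598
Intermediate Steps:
(3611 + G(K))*(-1437 - 3216) = (3611 - 45)*(-1437 - 3216) = 3566*(-4653) = -16592598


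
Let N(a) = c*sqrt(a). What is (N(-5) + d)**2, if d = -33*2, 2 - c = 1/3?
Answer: 39079/9 - 220*I*sqrt(5) ≈ 4342.1 - 491.94*I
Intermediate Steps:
c = 5/3 (c = 2 - 1/3 = 5/3 ≈ 1.6667)
N(a) = 5*sqrt(a)/3
d = -66
(N(-5) + d)**2 = (5*sqrt(-5)/3 - 66)**2 = (5*(I*sqrt(5))/3 - 66)**2 = (5*I*sqrt(5)/3 - 66)**2 = (-66 + 5*I*sqrt(5)/3)**2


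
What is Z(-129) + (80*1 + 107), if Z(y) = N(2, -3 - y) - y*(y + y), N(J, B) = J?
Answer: -33093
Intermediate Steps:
Z(y) = 2 - 2*y² (Z(y) = 2 - y*(y + y) = 2 - y*2*y = 2 - 2*y²)
Z(-129) + (80*1 + 107) = (2 - 2*(-129)²) + (80*1 + 107) = (2 - 2*16641) + (80 + 107) = (2 - 33282) + 187 = -33280 + 187 = -33093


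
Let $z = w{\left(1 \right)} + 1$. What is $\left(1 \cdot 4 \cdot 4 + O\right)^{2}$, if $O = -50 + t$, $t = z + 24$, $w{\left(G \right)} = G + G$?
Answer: $49$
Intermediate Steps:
$w{\left(G \right)} = 2 G$
$z = 3$ ($z = 2 \cdot 1 + 1 = 2 + 1 = 3$)
$t = 27$ ($t = 3 + 24 = 27$)
$O = -23$ ($O = -50 + 27 = -23$)
$\left(1 \cdot 4 \cdot 4 + O\right)^{2} = \left(1 \cdot 4 \cdot 4 - 23\right)^{2} = \left(4 \cdot 4 - 23\right)^{2} = \left(16 - 23\right)^{2} = \left(-7\right)^{2} = 49$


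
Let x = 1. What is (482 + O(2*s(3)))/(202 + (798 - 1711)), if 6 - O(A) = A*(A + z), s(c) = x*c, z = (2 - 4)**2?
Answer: -428/711 ≈ -0.60197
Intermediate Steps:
z = 4 (z = (-2)**2 = 4)
s(c) = c (s(c) = 1*c = c)
O(A) = 6 - A*(4 + A) (O(A) = 6 - A*(A + 4) = 6 - A*(4 + A))
(482 + O(2*s(3)))/(202 + (798 - 1711)) = (482 + (6 - (2*3)**2 - 8*3))/(202 + (798 - 1711)) = (482 + (6 - 1*6**2 - 4*6))/(202 - 913) = (482 + (6 - 1*36 - 24))/(-711) = (482 + (6 - 36 - 24))*(-1/711) = (482 - 54)*(-1/711) = 428*(-1/711) = -428/711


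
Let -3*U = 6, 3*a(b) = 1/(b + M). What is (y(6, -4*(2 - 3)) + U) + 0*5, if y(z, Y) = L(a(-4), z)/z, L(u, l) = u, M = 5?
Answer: -35/18 ≈ -1.9444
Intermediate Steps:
a(b) = 1/(3*(5 + b)) (a(b) = 1/(3*(b + 5)) = 1/(3*(5 + b)))
U = -2 (U = -1/3*6 = -2)
y(z, Y) = 1/(3*z) (y(z, Y) = (1/(3*(5 - 4)))/z = ((1/3)/1)/z = ((1/3)*1)/z = 1/(3*z))
(y(6, -4*(2 - 3)) + U) + 0*5 = ((1/3)/6 - 2) + 0*5 = ((1/3)*(1/6) - 2) + 0 = (1/18 - 2) + 0 = -35/18 + 0 = -35/18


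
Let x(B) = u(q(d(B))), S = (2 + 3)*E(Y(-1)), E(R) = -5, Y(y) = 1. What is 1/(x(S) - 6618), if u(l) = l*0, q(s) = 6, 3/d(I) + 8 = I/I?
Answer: -1/6618 ≈ -0.00015110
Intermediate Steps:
d(I) = -3/7 (d(I) = 3/(-8 + I/I) = 3/(-8 + 1) = 3/(-7) = 3*(-⅐) = -3/7)
S = -25 (S = (2 + 3)*(-5) = 5*(-5) = -25)
u(l) = 0
x(B) = 0
1/(x(S) - 6618) = 1/(0 - 6618) = 1/(-6618) = -1/6618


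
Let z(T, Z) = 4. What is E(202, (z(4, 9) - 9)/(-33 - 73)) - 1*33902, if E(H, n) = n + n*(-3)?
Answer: -1796811/53 ≈ -33902.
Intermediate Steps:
E(H, n) = -2*n (E(H, n) = n - 3*n = -2*n)
E(202, (z(4, 9) - 9)/(-33 - 73)) - 1*33902 = -2*(4 - 9)/(-33 - 73) - 1*33902 = -(-10)/(-106) - 33902 = -(-10)*(-1)/106 - 33902 = -2*5/106 - 33902 = -5/53 - 33902 = -1796811/53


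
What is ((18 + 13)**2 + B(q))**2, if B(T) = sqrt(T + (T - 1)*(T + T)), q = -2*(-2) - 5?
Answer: (961 + sqrt(3))**2 ≈ 9.2685e+5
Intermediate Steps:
q = -1 (q = 4 - 5 = -1)
B(T) = sqrt(T + 2*T*(-1 + T)) (B(T) = sqrt(T + (-1 + T)*(2*T)) = sqrt(T + 2*T*(-1 + T)))
((18 + 13)**2 + B(q))**2 = ((18 + 13)**2 + sqrt(-(-1 + 2*(-1))))**2 = (31**2 + sqrt(-(-1 - 2)))**2 = (961 + sqrt(-1*(-3)))**2 = (961 + sqrt(3))**2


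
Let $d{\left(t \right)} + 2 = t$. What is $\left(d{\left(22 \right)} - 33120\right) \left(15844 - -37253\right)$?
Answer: $-1757510700$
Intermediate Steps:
$d{\left(t \right)} = -2 + t$
$\left(d{\left(22 \right)} - 33120\right) \left(15844 - -37253\right) = \left(\left(-2 + 22\right) - 33120\right) \left(15844 - -37253\right) = \left(20 - 33120\right) \left(15844 + 37253\right) = \left(-33100\right) 53097 = -1757510700$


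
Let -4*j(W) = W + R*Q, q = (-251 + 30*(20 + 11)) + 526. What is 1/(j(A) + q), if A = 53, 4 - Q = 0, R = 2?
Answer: 4/4759 ≈ 0.00084051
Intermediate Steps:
Q = 4 (Q = 4 - 1*0 = 4 + 0 = 4)
q = 1205 (q = (-251 + 30*31) + 526 = (-251 + 930) + 526 = 679 + 526 = 1205)
j(W) = -2 - W/4 (j(W) = -(W + 2*4)/4 = -(W + 8)/4 = -(8 + W)/4 = -2 - W/4)
1/(j(A) + q) = 1/((-2 - ¼*53) + 1205) = 1/((-2 - 53/4) + 1205) = 1/(-61/4 + 1205) = 1/(4759/4) = 4/4759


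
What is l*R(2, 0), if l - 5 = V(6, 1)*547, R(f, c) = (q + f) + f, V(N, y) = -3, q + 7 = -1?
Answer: 6544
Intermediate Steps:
q = -8 (q = -7 - 1 = -8)
R(f, c) = -8 + 2*f (R(f, c) = (-8 + f) + f = -8 + 2*f)
l = -1636 (l = 5 - 3*547 = 5 - 1641 = -1636)
l*R(2, 0) = -1636*(-8 + 2*2) = -1636*(-8 + 4) = -1636*(-4) = 6544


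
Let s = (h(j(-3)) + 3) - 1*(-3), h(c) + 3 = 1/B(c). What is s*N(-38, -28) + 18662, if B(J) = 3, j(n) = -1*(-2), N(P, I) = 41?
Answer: 56396/3 ≈ 18799.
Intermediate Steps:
j(n) = 2
h(c) = -8/3 (h(c) = -3 + 1/3 = -3 + ⅓ = -8/3)
s = 10/3 (s = (-8/3 + 3) - 1*(-3) = ⅓ + 3 = 10/3 ≈ 3.3333)
s*N(-38, -28) + 18662 = (10/3)*41 + 18662 = 410/3 + 18662 = 56396/3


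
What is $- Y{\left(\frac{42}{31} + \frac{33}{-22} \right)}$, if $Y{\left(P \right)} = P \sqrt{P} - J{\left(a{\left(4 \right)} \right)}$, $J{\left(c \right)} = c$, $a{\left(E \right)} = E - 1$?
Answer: $3 + \frac{27 i \sqrt{62}}{3844} \approx 3.0 + 0.055306 i$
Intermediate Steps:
$a{\left(E \right)} = -1 + E$ ($a{\left(E \right)} = E - 1 = -1 + E$)
$Y{\left(P \right)} = -3 + P^{\frac{3}{2}}$ ($Y{\left(P \right)} = P \sqrt{P} - \left(-1 + 4\right) = P^{\frac{3}{2}} - 3 = -3 + P^{\frac{3}{2}}$)
$- Y{\left(\frac{42}{31} + \frac{33}{-22} \right)} = - (-3 + \left(\frac{42}{31} + \frac{33}{-22}\right)^{\frac{3}{2}}) = - (-3 + \left(42 \cdot \frac{1}{31} + 33 \left(- \frac{1}{22}\right)\right)^{\frac{3}{2}}) = - (-3 + \left(\frac{42}{31} - \frac{3}{2}\right)^{\frac{3}{2}}) = - (-3 + \left(- \frac{9}{62}\right)^{\frac{3}{2}}) = - (-3 - \frac{27 i \sqrt{62}}{3844}) = 3 + \frac{27 i \sqrt{62}}{3844}$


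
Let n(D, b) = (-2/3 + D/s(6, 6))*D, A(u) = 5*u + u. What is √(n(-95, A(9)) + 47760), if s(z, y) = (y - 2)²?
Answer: 11*√57585/12 ≈ 219.97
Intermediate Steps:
s(z, y) = (-2 + y)²
A(u) = 6*u
n(D, b) = D*(-⅔ + D/16) (n(D, b) = (-2/3 + D/((-2 + 6)²))*D = (-2*⅓ + D/(4²))*D = (-⅔ + D/16)*D = D*(-⅔ + D/16))
√(n(-95, A(9)) + 47760) = √((1/48)*(-95)*(-32 + 3*(-95)) + 47760) = √((1/48)*(-95)*(-32 - 285) + 47760) = √((1/48)*(-95)*(-317) + 47760) = √(30115/48 + 47760) = √(2322595/48) = 11*√57585/12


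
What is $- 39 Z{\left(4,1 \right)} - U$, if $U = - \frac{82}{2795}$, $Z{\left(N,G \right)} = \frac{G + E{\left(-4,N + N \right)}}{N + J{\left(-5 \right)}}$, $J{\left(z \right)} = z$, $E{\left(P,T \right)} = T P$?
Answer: $- \frac{3379073}{2795} \approx -1209.0$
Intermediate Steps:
$E{\left(P,T \right)} = P T$
$Z{\left(N,G \right)} = \frac{G - 8 N}{-5 + N}$ ($Z{\left(N,G \right)} = \frac{G - 4 \left(N + N\right)}{N - 5} = \frac{G - 4 \cdot 2 N}{-5 + N} = \frac{G - 8 N}{-5 + N}$)
$U = - \frac{82}{2795}$ ($U = \left(-82\right) \frac{1}{2795} = - \frac{82}{2795} \approx -0.029338$)
$- 39 Z{\left(4,1 \right)} - U = - 39 \frac{1 - 32}{-5 + 4} - - \frac{82}{2795} = - 39 \frac{1 - 32}{-1} + \frac{82}{2795} = - 39 \left(\left(-1\right) \left(-31\right)\right) + \frac{82}{2795} = \left(-39\right) 31 + \frac{82}{2795} = -1209 + \frac{82}{2795} = - \frac{3379073}{2795}$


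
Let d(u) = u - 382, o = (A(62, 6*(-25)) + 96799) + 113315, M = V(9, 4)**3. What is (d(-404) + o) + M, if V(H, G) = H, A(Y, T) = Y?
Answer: 210119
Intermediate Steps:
M = 729 (M = 9**3 = 729)
o = 210176 (o = (62 + 96799) + 113315 = 96861 + 113315 = 210176)
d(u) = -382 + u
(d(-404) + o) + M = ((-382 - 404) + 210176) + 729 = (-786 + 210176) + 729 = 209390 + 729 = 210119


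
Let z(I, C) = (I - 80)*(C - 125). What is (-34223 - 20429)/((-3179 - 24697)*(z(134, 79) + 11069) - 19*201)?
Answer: 54652/239319279 ≈ 0.00022836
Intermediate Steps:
z(I, C) = (-125 + C)*(-80 + I) (z(I, C) = (-80 + I)*(-125 + C) = (-125 + C)*(-80 + I))
(-34223 - 20429)/((-3179 - 24697)*(z(134, 79) + 11069) - 19*201) = (-34223 - 20429)/((-3179 - 24697)*((10000 - 125*134 - 80*79 + 79*134) + 11069) - 19*201) = -54652/(-27876*((10000 - 16750 - 6320 + 10586) + 11069) - 3819) = -54652/(-27876*(-2484 + 11069) - 3819) = -54652/(-27876*8585 - 3819) = -54652/(-239315460 - 3819) = -54652/(-239319279) = -54652*(-1/239319279) = 54652/239319279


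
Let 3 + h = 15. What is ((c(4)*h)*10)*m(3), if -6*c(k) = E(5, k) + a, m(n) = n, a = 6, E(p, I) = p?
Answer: -660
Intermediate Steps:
h = 12 (h = -3 + 15 = 12)
c(k) = -11/6 (c(k) = -(5 + 6)/6 = -⅙*11 = -11/6)
((c(4)*h)*10)*m(3) = (-11/6*12*10)*3 = -22*10*3 = -220*3 = -660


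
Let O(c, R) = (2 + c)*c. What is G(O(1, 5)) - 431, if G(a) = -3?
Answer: -434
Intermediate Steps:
O(c, R) = c*(2 + c)
G(O(1, 5)) - 431 = -3 - 431 = -434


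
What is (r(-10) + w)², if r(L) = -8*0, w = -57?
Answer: 3249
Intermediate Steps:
r(L) = 0
(r(-10) + w)² = (0 - 57)² = (-57)² = 3249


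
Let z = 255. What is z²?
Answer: 65025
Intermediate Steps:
z² = 255² = 65025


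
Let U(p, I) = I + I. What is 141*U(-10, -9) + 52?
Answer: -2486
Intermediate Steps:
U(p, I) = 2*I
141*U(-10, -9) + 52 = 141*(2*(-9)) + 52 = 141*(-18) + 52 = -2538 + 52 = -2486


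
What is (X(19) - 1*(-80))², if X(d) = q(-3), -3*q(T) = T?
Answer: 6561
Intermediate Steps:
q(T) = -T/3
X(d) = 1 (X(d) = -⅓*(-3) = 1)
(X(19) - 1*(-80))² = (1 - 1*(-80))² = (1 + 80)² = 81² = 6561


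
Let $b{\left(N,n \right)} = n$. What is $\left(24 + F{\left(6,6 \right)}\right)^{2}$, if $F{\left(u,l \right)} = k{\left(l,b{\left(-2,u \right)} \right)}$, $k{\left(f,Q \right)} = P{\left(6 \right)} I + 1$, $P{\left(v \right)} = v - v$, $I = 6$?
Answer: $625$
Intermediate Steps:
$P{\left(v \right)} = 0$
$k{\left(f,Q \right)} = 1$ ($k{\left(f,Q \right)} = 0 \cdot 6 + 1 = 0 + 1 = 1$)
$F{\left(u,l \right)} = 1$
$\left(24 + F{\left(6,6 \right)}\right)^{2} = \left(24 + 1\right)^{2} = 25^{2} = 625$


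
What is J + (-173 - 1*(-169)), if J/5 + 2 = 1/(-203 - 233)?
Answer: -6109/436 ≈ -14.011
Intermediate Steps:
J = -4365/436 (J = -10 + 5/(-203 - 233) = -10 + 5/(-436) = -10 + 5*(-1/436) = -10 - 5/436 = -4365/436 ≈ -10.011)
J + (-173 - 1*(-169)) = -4365/436 + (-173 - 1*(-169)) = -4365/436 + (-173 + 169) = -4365/436 - 4 = -6109/436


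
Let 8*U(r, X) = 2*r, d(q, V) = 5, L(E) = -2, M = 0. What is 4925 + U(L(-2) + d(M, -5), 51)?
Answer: 19703/4 ≈ 4925.8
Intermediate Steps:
U(r, X) = r/4 (U(r, X) = (2*r)/8 = r/4)
4925 + U(L(-2) + d(M, -5), 51) = 4925 + (-2 + 5)/4 = 4925 + (1/4)*3 = 4925 + 3/4 = 19703/4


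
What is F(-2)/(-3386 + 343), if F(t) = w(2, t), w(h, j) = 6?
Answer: -6/3043 ≈ -0.0019717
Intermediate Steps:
F(t) = 6
F(-2)/(-3386 + 343) = 6/(-3386 + 343) = 6/(-3043) = -1/3043*6 = -6/3043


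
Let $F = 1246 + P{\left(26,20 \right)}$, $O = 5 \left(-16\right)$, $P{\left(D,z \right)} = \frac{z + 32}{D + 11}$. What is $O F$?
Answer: $- \frac{3692320}{37} \approx -99792.0$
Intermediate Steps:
$P{\left(D,z \right)} = \frac{32 + z}{11 + D}$
$O = -80$
$F = \frac{46154}{37}$ ($F = 1246 + \frac{32 + 20}{11 + 26} = 1246 + \frac{1}{37} \cdot 52 = 1246 + \frac{52}{37} = \frac{46154}{37} \approx 1247.4$)
$O F = \left(-80\right) \frac{46154}{37} = - \frac{3692320}{37}$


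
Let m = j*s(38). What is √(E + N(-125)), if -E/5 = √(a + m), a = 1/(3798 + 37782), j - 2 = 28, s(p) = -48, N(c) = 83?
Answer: √(17715852 - 154*I*√69155854845)/462 ≈ 12.044 - 7.8771*I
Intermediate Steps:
j = 30 (j = 2 + 28 = 30)
m = -1440 (m = 30*(-48) = -1440)
a = 1/41580 ≈ 2.4050e-5
E = -I*√69155854845/1386 (E = -5*√(1/41580 - 1440) = -I*√69155854845/1386 ≈ -189.74*I)
√(E + N(-125)) = √(-I*√69155854845/1386 + 83) = √(83 - I*√69155854845/1386)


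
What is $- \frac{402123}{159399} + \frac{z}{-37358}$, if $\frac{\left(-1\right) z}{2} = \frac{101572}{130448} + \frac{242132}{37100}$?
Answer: $- \frac{757208188518790657}{300199048797524100} \approx -2.5224$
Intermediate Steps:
$z = - \frac{2209622271}{151238150}$ ($z = - 2 \left(\frac{101572}{130448} + \frac{242132}{37100}\right) = - 2 \left(101572 \cdot \frac{1}{130448} + 242132 \cdot \frac{1}{37100}\right) = - 2 \left(\frac{25393}{32612} + \frac{60533}{9275}\right) = \left(-2\right) \frac{2209622271}{302476300} = - \frac{2209622271}{151238150} \approx -14.61$)
$- \frac{402123}{159399} + \frac{z}{-37358} = - \frac{402123}{159399} - \frac{2209622271}{151238150 \left(-37358\right)} = \left(-402123\right) \frac{1}{159399} - - \frac{2209622271}{5649954807700} = - \frac{134041}{53133} + \frac{2209622271}{5649954807700} = - \frac{757208188518790657}{300199048797524100}$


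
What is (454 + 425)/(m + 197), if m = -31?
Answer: 879/166 ≈ 5.2952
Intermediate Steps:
(454 + 425)/(m + 197) = (454 + 425)/(-31 + 197) = 879/166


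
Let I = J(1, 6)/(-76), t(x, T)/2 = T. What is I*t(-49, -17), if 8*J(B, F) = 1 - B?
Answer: 0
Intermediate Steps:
J(B, F) = ⅛ - B/8 (J(B, F) = (1 - B)/8 = ⅛ - B/8)
t(x, T) = 2*T
I = 0 (I = (⅛ - ⅛*1)/(-76) = (⅛ - ⅛)*(-1/76) = 0*(-1/76) = 0)
I*t(-49, -17) = 0*(2*(-17)) = 0*(-34) = 0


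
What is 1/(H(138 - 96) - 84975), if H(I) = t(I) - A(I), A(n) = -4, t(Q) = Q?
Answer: -1/84929 ≈ -1.1775e-5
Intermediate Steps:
H(I) = 4 + I (H(I) = I - 1*(-4) = I + 4 = 4 + I)
1/(H(138 - 96) - 84975) = 1/((4 + (138 - 96)) - 84975) = 1/((4 + 42) - 84975) = 1/(46 - 84975) = 1/(-84929) = -1/84929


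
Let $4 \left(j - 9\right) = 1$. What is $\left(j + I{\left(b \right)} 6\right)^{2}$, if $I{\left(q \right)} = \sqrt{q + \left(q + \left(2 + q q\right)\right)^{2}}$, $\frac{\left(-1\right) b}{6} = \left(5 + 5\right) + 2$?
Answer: $\frac{15064085593}{16} + 222 \sqrt{6538231} \approx 9.4207 \cdot 10^{8}$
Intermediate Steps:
$j = \frac{37}{4}$ ($j = 9 + \frac{1}{4} \cdot 1 = 9 + \frac{1}{4} = \frac{37}{4} \approx 9.25$)
$b = -72$ ($b = - 6 \left(\left(5 + 5\right) + 2\right) = - 6 \left(10 + 2\right) = \left(-6\right) 12 = -72$)
$I{\left(q \right)} = \sqrt{q + \left(2 + q + q^{2}\right)^{2}}$ ($I{\left(q \right)} = \sqrt{q + \left(q + \left(2 + q^{2}\right)\right)^{2}} = \sqrt{q + \left(2 + q + q^{2}\right)^{2}}$)
$\left(j + I{\left(b \right)} 6\right)^{2} = \left(\frac{37}{4} + \sqrt{-72 + \left(2 - 72 + \left(-72\right)^{2}\right)^{2}} \cdot 6\right)^{2} = \left(\frac{37}{4} + \sqrt{-72 + \left(2 - 72 + 5184\right)^{2}} \cdot 6\right)^{2} = \left(\frac{37}{4} + \sqrt{-72 + 5114^{2}} \cdot 6\right)^{2} = \left(\frac{37}{4} + \sqrt{-72 + 26152996} \cdot 6\right)^{2} = \left(\frac{37}{4} + \sqrt{26152924} \cdot 6\right)^{2} = \left(\frac{37}{4} + 2 \sqrt{6538231} \cdot 6\right)^{2} = \left(\frac{37}{4} + 12 \sqrt{6538231}\right)^{2}$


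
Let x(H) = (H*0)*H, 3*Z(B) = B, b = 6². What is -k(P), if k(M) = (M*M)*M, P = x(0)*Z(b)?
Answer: 0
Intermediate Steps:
b = 36
Z(B) = B/3
x(H) = 0 (x(H) = 0*H = 0)
P = 0 (P = 0*((⅓)*36) = 0*12 = 0)
k(M) = M³ (k(M) = M²*M = M³)
-k(P) = -1*0³ = -1*0 = 0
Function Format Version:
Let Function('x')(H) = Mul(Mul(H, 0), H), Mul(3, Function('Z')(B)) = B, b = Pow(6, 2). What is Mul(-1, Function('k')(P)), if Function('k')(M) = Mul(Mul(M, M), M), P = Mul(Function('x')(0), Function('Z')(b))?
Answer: 0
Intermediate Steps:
b = 36
Function('Z')(B) = Mul(Rational(1, 3), B)
Function('x')(H) = 0 (Function('x')(H) = Mul(0, H) = 0)
P = 0 (P = Mul(0, Mul(Rational(1, 3), 36)) = Mul(0, 12) = 0)
Function('k')(M) = Pow(M, 3) (Function('k')(M) = Mul(Pow(M, 2), M) = Pow(M, 3))
Mul(-1, Function('k')(P)) = Mul(-1, Pow(0, 3)) = Mul(-1, 0) = 0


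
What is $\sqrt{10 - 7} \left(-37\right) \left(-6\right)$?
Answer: $222 \sqrt{3} \approx 384.52$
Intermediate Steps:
$\sqrt{10 - 7} \left(-37\right) \left(-6\right) = \sqrt{3} \left(-37\right) \left(-6\right) = - 37 \sqrt{3} \left(-6\right) = 222 \sqrt{3}$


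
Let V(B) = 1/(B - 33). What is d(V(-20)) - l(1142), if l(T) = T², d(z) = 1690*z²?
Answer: -3663394986/2809 ≈ -1.3042e+6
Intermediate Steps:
V(B) = 1/(-33 + B)
d(V(-20)) - l(1142) = 1690*(1/(-33 - 20))² - 1*1142² = 1690*(1/(-53))² - 1*1304164 = 1690*(-1/53)² - 1304164 = 1690*(1/2809) - 1304164 = 1690/2809 - 1304164 = -3663394986/2809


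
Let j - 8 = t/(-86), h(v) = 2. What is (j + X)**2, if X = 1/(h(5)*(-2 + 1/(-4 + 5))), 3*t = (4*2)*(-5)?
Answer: 3900625/66564 ≈ 58.600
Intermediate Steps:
t = -40/3 (t = ((4*2)*(-5))/3 = (8*(-5))/3 = (1/3)*(-40) = -40/3 ≈ -13.333)
j = 1052/129 (j = 8 - 40/3/(-86) = 8 - 40/3*(-1/86) = 8 + 20/129 = 1052/129 ≈ 8.1550)
X = -1/2 (X = 1/(2*(-2 + 1/(-4 + 5))) = 1/(2*(-2 + 1/1)) = 1/(2*(-2 + 1)) = 1/(2*(-1)) = 1/(-2) = -1/2 ≈ -0.50000)
(j + X)**2 = (1052/129 - 1/2)**2 = (1975/258)**2 = 3900625/66564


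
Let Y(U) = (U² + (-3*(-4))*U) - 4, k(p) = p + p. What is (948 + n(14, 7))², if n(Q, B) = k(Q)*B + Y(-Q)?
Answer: 1364224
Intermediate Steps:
k(p) = 2*p
Y(U) = -4 + U² + 12*U (Y(U) = (U² + 12*U) - 4 = -4 + U² + 12*U)
n(Q, B) = -4 + Q² - 12*Q + 2*B*Q (n(Q, B) = (2*Q)*B + (-4 + (-Q)² + 12*(-Q)) = 2*B*Q + (-4 + Q² - 12*Q) = -4 + Q² - 12*Q + 2*B*Q)
(948 + n(14, 7))² = (948 + (-4 + 14² - 12*14 + 2*7*14))² = (948 + (-4 + 196 - 168 + 196))² = (948 + 220)² = 1168² = 1364224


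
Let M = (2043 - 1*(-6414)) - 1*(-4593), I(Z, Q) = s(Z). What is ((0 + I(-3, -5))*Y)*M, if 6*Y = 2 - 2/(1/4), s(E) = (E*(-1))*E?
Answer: 117450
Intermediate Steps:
s(E) = -E² (s(E) = (-E)*E = -E²)
I(Z, Q) = -Z²
M = 13050 (M = (2043 + 6414) + 4593 = 8457 + 4593 = 13050)
Y = -1 (Y = (2 - 2/(1/4))/6 = (2 - 2/¼)/6 = (2 - 2*4)/6 = (2 - 1*8)/6 = (2 - 8)/6 = (⅙)*(-6) = -1)
((0 + I(-3, -5))*Y)*M = ((0 - 1*(-3)²)*(-1))*13050 = ((0 - 1*9)*(-1))*13050 = ((0 - 9)*(-1))*13050 = -9*(-1)*13050 = 9*13050 = 117450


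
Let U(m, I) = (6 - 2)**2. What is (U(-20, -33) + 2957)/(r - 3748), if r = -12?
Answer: -2973/3760 ≈ -0.79069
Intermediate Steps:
U(m, I) = 16 (U(m, I) = 4**2 = 16)
(U(-20, -33) + 2957)/(r - 3748) = (16 + 2957)/(-12 - 3748) = 2973/(-3760) = 2973*(-1/3760) = -2973/3760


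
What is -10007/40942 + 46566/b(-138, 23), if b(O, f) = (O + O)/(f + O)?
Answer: 397183574/20471 ≈ 19402.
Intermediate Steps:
b(O, f) = 2*O/(O + f) (b(O, f) = (2*O)/(O + f) = 2*O/(O + f))
-10007/40942 + 46566/b(-138, 23) = -10007/40942 + 46566/((2*(-138)/(-138 + 23))) = -10007*1/40942 + 46566/((2*(-138)/(-115))) = -10007/40942 + 46566/((2*(-138)*(-1/115))) = -10007/40942 + 46566/(12/5) = -10007/40942 + 46566*(5/12) = -10007/40942 + 38805/2 = 397183574/20471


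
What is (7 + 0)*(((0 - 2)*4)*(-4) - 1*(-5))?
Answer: 259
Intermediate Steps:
(7 + 0)*(((0 - 2)*4)*(-4) - 1*(-5)) = 7*(-2*4*(-4) + 5) = 7*(-8*(-4) + 5) = 7*(32 + 5) = 7*37 = 259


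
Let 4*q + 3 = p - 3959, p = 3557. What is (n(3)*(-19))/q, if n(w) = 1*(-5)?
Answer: -76/81 ≈ -0.93827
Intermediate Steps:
n(w) = -5
q = -405/4 (q = -¾ + (3557 - 3959)/4 = -¾ + (¼)*(-402) = -¾ - 201/2 = -405/4 ≈ -101.25)
(n(3)*(-19))/q = (-5*(-19))/(-405/4) = 95*(-4/405) = -76/81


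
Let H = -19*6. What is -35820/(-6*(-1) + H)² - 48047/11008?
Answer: -6630047/891648 ≈ -7.4357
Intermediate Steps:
H = -114
-35820/(-6*(-1) + H)² - 48047/11008 = -35820/(-6*(-1) - 114)² - 48047/11008 = -35820/(6 - 114)² - 48047*1/11008 = -35820/((-108)²) - 48047/11008 = -35820/11664 - 48047/11008 = -35820*1/11664 - 48047/11008 = -995/324 - 48047/11008 = -6630047/891648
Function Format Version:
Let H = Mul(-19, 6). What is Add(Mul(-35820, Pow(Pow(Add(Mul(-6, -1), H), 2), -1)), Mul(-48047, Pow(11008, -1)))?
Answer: Rational(-6630047, 891648) ≈ -7.4357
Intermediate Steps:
H = -114
Add(Mul(-35820, Pow(Pow(Add(Mul(-6, -1), H), 2), -1)), Mul(-48047, Pow(11008, -1))) = Add(Mul(-35820, Pow(Pow(Add(Mul(-6, -1), -114), 2), -1)), Mul(-48047, Pow(11008, -1))) = Add(Mul(-35820, Pow(Pow(Add(6, -114), 2), -1)), Mul(-48047, Rational(1, 11008))) = Add(Mul(-35820, Pow(Pow(-108, 2), -1)), Rational(-48047, 11008)) = Add(Mul(-35820, Pow(11664, -1)), Rational(-48047, 11008)) = Add(Mul(-35820, Rational(1, 11664)), Rational(-48047, 11008)) = Add(Rational(-995, 324), Rational(-48047, 11008)) = Rational(-6630047, 891648)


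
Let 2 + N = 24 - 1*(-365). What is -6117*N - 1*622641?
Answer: -2989920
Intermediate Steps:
N = 387 (N = -2 + (24 - 1*(-365)) = -2 + (24 + 365) = -2 + 389 = 387)
-6117*N - 1*622641 = -6117*387 - 1*622641 = -2367279 - 622641 = -2989920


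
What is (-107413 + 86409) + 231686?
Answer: 210682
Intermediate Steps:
(-107413 + 86409) + 231686 = -21004 + 231686 = 210682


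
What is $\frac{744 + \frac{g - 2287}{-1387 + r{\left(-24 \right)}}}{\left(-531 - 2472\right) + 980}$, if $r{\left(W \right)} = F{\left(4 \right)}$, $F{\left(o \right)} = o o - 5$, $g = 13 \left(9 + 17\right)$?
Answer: $- \frac{1025693}{2783648} \approx -0.36847$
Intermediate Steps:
$g = 338$ ($g = 13 \cdot 26 = 338$)
$F{\left(o \right)} = -5 + o^{2}$ ($F{\left(o \right)} = o^{2} - 5 = -5 + o^{2}$)
$r{\left(W \right)} = 11$ ($r{\left(W \right)} = -5 + 4^{2} = -5 + 16 = 11$)
$\frac{744 + \frac{g - 2287}{-1387 + r{\left(-24 \right)}}}{\left(-531 - 2472\right) + 980} = \frac{744 + \frac{338 - 2287}{-1387 + 11}}{\left(-531 - 2472\right) + 980} = \frac{744 - \frac{1949}{-1376}}{-3003 + 980} = \frac{744 - - \frac{1949}{1376}}{-2023} = \left(744 + \frac{1949}{1376}\right) \left(- \frac{1}{2023}\right) = \frac{1025693}{1376} \left(- \frac{1}{2023}\right) = - \frac{1025693}{2783648}$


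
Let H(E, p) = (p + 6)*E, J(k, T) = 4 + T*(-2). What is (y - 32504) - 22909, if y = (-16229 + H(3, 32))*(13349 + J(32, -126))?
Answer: -219299988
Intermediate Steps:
J(k, T) = 4 - 2*T
H(E, p) = E*(6 + p) (H(E, p) = (6 + p)*E = E*(6 + p))
y = -219244575 (y = (-16229 + 3*(6 + 32))*(13349 + (4 - 2*(-126))) = (-16229 + 3*38)*(13349 + (4 + 252)) = (-16229 + 114)*(13349 + 256) = -16115*13605 = -219244575)
(y - 32504) - 22909 = (-219244575 - 32504) - 22909 = -219277079 - 22909 = -219299988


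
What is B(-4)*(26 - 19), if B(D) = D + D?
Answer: -56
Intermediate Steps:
B(D) = 2*D
B(-4)*(26 - 19) = (2*(-4))*(26 - 19) = -8*7 = -56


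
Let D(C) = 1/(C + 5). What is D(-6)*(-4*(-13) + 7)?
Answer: -59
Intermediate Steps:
D(C) = 1/(5 + C)
D(-6)*(-4*(-13) + 7) = (-4*(-13) + 7)/(5 - 6) = (52 + 7)/(-1) = -1*59 = -59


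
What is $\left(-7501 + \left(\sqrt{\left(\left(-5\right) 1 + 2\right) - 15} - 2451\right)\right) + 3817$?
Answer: $-6135 + 3 i \sqrt{2} \approx -6135.0 + 4.2426 i$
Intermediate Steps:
$\left(-7501 + \left(\sqrt{\left(\left(-5\right) 1 + 2\right) - 15} - 2451\right)\right) + 3817 = \left(-7501 - \left(2451 - \sqrt{\left(-5 + 2\right) - 15}\right)\right) + 3817 = \left(-7501 - \left(2451 - \sqrt{-3 - 15}\right)\right) + 3817 = \left(-7501 - \left(2451 - \sqrt{-18}\right)\right) + 3817 = \left(-7501 - \left(2451 - 3 i \sqrt{2}\right)\right) + 3817 = \left(-9952 + 3 i \sqrt{2}\right) + 3817 = -6135 + 3 i \sqrt{2}$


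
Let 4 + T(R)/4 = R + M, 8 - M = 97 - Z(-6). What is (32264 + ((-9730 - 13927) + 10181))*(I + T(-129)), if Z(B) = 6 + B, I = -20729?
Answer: -406140196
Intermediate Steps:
M = -89 (M = 8 - (97 - (6 - 6)) = 8 - (97 - 1*0) = 8 - (97 + 0) = 8 - 1*97 = 8 - 97 = -89)
T(R) = -372 + 4*R (T(R) = -16 + 4*(R - 89) = -16 + 4*(-89 + R) = -16 + (-356 + 4*R) = -372 + 4*R)
(32264 + ((-9730 - 13927) + 10181))*(I + T(-129)) = (32264 + ((-9730 - 13927) + 10181))*(-20729 + (-372 + 4*(-129))) = (32264 + (-23657 + 10181))*(-20729 + (-372 - 516)) = (32264 - 13476)*(-20729 - 888) = 18788*(-21617) = -406140196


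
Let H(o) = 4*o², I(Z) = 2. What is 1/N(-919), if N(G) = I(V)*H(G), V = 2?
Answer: 1/6756488 ≈ 1.4801e-7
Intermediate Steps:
N(G) = 8*G² (N(G) = 2*(4*G²) = 8*G²)
1/N(-919) = 1/(8*(-919)²) = 1/(8*844561) = 1/6756488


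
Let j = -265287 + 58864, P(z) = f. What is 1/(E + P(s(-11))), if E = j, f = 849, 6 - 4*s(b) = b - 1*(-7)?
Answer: -1/205574 ≈ -4.8644e-6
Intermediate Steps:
s(b) = -¼ - b/4 (s(b) = 3/2 - (b - 1*(-7))/4 = 3/2 - (b + 7)/4 = 3/2 - (7 + b)/4 = 3/2 + (-7/4 - b/4) = -¼ - b/4)
P(z) = 849
j = -206423
E = -206423
1/(E + P(s(-11))) = 1/(-206423 + 849) = 1/(-205574) = -1/205574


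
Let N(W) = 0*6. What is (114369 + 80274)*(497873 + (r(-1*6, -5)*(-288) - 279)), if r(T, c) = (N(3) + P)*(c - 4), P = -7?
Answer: 93321586350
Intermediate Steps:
N(W) = 0
r(T, c) = 28 - 7*c (r(T, c) = (0 - 7)*(c - 4) = -7*(-4 + c) = 28 - 7*c)
(114369 + 80274)*(497873 + (r(-1*6, -5)*(-288) - 279)) = (114369 + 80274)*(497873 + ((28 - 7*(-5))*(-288) - 279)) = 194643*(497873 + ((28 + 35)*(-288) - 279)) = 194643*(497873 + (63*(-288) - 279)) = 194643*(497873 + (-18144 - 279)) = 194643*(497873 - 18423) = 194643*479450 = 93321586350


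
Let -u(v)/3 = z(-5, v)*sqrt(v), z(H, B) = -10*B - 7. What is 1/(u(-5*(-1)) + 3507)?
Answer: 1169/4050948 - 19*sqrt(5)/1350316 ≈ 0.00025711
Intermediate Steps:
z(H, B) = -7 - 10*B
u(v) = -3*sqrt(v)*(-7 - 10*v) (u(v) = -3*(-7 - 10*v)*sqrt(v) = -3*sqrt(v)*(-7 - 10*v))
1/(u(-5*(-1)) + 3507) = 1/(sqrt(-5*(-1))*(21 + 30*(-5*(-1))) + 3507) = 1/(sqrt(5)*(21 + 30*5) + 3507) = 1/(sqrt(5)*(21 + 150) + 3507) = 1/(sqrt(5)*171 + 3507) = 1/(171*sqrt(5) + 3507) = 1/(3507 + 171*sqrt(5))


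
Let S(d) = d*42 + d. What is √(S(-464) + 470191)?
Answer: √450239 ≈ 671.00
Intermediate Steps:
S(d) = 43*d (S(d) = 42*d + d = 43*d)
√(S(-464) + 470191) = √(43*(-464) + 470191) = √(-19952 + 470191) = √450239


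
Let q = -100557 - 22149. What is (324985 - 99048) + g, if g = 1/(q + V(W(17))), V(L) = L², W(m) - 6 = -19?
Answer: 27685642168/122537 ≈ 2.2594e+5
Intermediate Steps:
W(m) = -13 (W(m) = 6 - 19 = -13)
q = -122706
g = -1/122537 (g = 1/(-122706 + (-13)²) = 1/(-122706 + 169) = 1/(-122537) = -1/122537 ≈ -8.1608e-6)
(324985 - 99048) + g = (324985 - 99048) - 1/122537 = 225937 - 1/122537 = 27685642168/122537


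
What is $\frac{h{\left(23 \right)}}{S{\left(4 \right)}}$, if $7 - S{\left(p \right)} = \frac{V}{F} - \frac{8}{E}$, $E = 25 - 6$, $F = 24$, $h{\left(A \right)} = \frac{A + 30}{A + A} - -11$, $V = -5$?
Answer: $\frac{127452}{80017} \approx 1.5928$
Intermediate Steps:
$h{\left(A \right)} = 11 + \frac{30 + A}{2 A}$ ($h{\left(A \right)} = \frac{30 + A}{2 A} + 11 = 11 + \frac{30 + A}{2 A}$)
$E = 19$
$S{\left(p \right)} = \frac{3479}{456}$ ($S{\left(p \right)} = 7 - \left(- \frac{5}{24} - \frac{8}{19}\right) = 7 - - \frac{287}{456} = 7 + \frac{287}{456} = \frac{3479}{456}$)
$\frac{h{\left(23 \right)}}{S{\left(4 \right)}} = \frac{\frac{23}{2} + \frac{15}{23}}{\frac{3479}{456}} = \left(\frac{23}{2} + 15 \cdot \frac{1}{23}\right) \frac{456}{3479} = \left(\frac{23}{2} + \frac{15}{23}\right) \frac{456}{3479} = \frac{559}{46} \cdot \frac{456}{3479} = \frac{127452}{80017}$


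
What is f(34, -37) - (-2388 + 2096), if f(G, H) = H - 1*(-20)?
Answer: 275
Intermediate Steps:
f(G, H) = 20 + H (f(G, H) = H + 20 = 20 + H)
f(34, -37) - (-2388 + 2096) = (20 - 37) - (-2388 + 2096) = -17 - 1*(-292) = -17 + 292 = 275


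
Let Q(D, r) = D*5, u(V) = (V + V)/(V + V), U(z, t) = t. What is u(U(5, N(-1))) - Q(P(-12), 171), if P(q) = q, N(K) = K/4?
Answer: 61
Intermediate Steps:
N(K) = K/4 (N(K) = K*(¼) = K/4)
u(V) = 1 (u(V) = (2*V)/((2*V)) = (2*V)*(1/(2*V)) = 1)
Q(D, r) = 5*D
u(U(5, N(-1))) - Q(P(-12), 171) = 1 - 5*(-12) = 1 - 1*(-60) = 1 + 60 = 61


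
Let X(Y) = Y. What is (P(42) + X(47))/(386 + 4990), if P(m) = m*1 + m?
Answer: 131/5376 ≈ 0.024368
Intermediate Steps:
P(m) = 2*m (P(m) = m + m = 2*m)
(P(42) + X(47))/(386 + 4990) = (2*42 + 47)/(386 + 4990) = (84 + 47)/5376 = 131*(1/5376) = 131/5376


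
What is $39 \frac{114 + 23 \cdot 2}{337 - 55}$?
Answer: $\frac{1040}{47} \approx 22.128$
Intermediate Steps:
$39 \frac{114 + 23 \cdot 2}{337 - 55} = 39 \frac{114 + 46}{282} = 39 \cdot 160 \cdot \frac{1}{282} = 39 \cdot \frac{80}{141} = \frac{1040}{47}$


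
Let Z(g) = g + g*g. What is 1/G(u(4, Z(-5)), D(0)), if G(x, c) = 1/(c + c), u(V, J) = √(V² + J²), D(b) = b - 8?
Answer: -16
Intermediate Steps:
Z(g) = g + g²
D(b) = -8 + b
u(V, J) = √(J² + V²)
G(x, c) = 1/(2*c)
1/G(u(4, Z(-5)), D(0)) = 1/(1/(2*(-8 + 0))) = 1/((½)/(-8)) = 1/((½)*(-⅛)) = 1/(-1/16) = -16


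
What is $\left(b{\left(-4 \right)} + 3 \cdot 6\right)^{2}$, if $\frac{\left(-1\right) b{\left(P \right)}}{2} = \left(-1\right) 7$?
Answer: $1024$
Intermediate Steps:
$b{\left(P \right)} = 14$ ($b{\left(P \right)} = - 2 \left(\left(-1\right) 7\right) = \left(-2\right) \left(-7\right) = 14$)
$\left(b{\left(-4 \right)} + 3 \cdot 6\right)^{2} = \left(14 + 3 \cdot 6\right)^{2} = \left(14 + 18\right)^{2} = 32^{2} = 1024$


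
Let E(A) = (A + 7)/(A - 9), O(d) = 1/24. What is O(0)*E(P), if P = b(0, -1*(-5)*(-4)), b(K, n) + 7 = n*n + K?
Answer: 25/576 ≈ 0.043403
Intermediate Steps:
O(d) = 1/24
b(K, n) = -7 + K + n**2 (b(K, n) = -7 + (n*n + K) = -7 + (n**2 + K) = -7 + (K + n**2) = -7 + K + n**2)
P = 393 (P = -7 + 0 + (-1*(-5)*(-4))**2 = -7 + 0 + (5*(-4))**2 = -7 + 0 + (-20)**2 = -7 + 0 + 400 = 393)
E(A) = (7 + A)/(-9 + A)
O(0)*E(P) = ((7 + 393)/(-9 + 393))/24 = (400/384)/24 = ((1/384)*400)/24 = (1/24)*(25/24) = 25/576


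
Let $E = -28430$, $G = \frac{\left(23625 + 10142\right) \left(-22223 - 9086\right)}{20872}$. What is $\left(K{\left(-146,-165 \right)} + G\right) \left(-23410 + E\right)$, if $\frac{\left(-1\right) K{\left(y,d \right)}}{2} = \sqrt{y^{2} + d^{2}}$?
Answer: $\frac{6850727299440}{2609} + 103680 \sqrt{48541} \approx 2.6486 \cdot 10^{9}$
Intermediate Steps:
$K{\left(y,d \right)} = - 2 \sqrt{d^{2} + y^{2}}$ ($K{\left(y,d \right)} = - 2 \sqrt{y^{2} + d^{2}} = - 2 \sqrt{d^{2} + y^{2}}$)
$G = - \frac{1057211003}{20872}$ ($G = 33767 \left(-31309\right) \frac{1}{20872} = \left(-1057211003\right) \frac{1}{20872} = - \frac{1057211003}{20872} \approx -50652.0$)
$\left(K{\left(-146,-165 \right)} + G\right) \left(-23410 + E\right) = \left(- 2 \sqrt{\left(-165\right)^{2} + \left(-146\right)^{2}} - \frac{1057211003}{20872}\right) \left(-23410 - 28430\right) = \left(- 2 \sqrt{27225 + 21316} - \frac{1057211003}{20872}\right) \left(-51840\right) = \left(- 2 \sqrt{48541} - \frac{1057211003}{20872}\right) \left(-51840\right) = \left(- \frac{1057211003}{20872} - 2 \sqrt{48541}\right) \left(-51840\right) = \frac{6850727299440}{2609} + 103680 \sqrt{48541}$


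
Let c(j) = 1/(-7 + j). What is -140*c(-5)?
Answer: 35/3 ≈ 11.667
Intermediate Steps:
-140*c(-5) = -140/(-7 - 5) = -140/(-12) = -140*(-1/12) = 35/3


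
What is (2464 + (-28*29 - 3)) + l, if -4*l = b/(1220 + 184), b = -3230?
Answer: 4632007/2808 ≈ 1649.6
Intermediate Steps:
l = 1615/2808 (l = -(-1615)/(2*(1220 + 184)) = -(-1615)/(2*1404) = -1/4*(-1615/702) = 1615/2808 ≈ 0.57514)
(2464 + (-28*29 - 3)) + l = (2464 + (-28*29 - 3)) + 1615/2808 = (2464 + (-812 - 3)) + 1615/2808 = (2464 - 815) + 1615/2808 = 1649 + 1615/2808 = 4632007/2808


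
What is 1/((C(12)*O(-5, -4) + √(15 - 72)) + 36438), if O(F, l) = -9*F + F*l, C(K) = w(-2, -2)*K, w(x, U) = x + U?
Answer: 11106/370029727 - I*√57/1110089181 ≈ 3.0014e-5 - 6.8011e-9*I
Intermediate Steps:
w(x, U) = U + x
C(K) = -4*K (C(K) = (-2 - 2)*K = -4*K)
1/((C(12)*O(-5, -4) + √(15 - 72)) + 36438) = 1/(((-4*12)*(-5*(-9 - 4)) + √(15 - 72)) + 36438) = 1/((-(-240)*(-13) + √(-57)) + 36438) = 1/((-48*65 + I*√57) + 36438) = 1/((-3120 + I*√57) + 36438) = 1/(33318 + I*√57)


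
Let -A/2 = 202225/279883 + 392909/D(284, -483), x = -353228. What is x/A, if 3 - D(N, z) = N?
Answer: -6945091490761/54955862211 ≈ -126.38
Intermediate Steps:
D(N, z) = 3 - N
A = 219823448844/78647123 (A = -2*(202225/279883 + 392909/(3 - 1*284)) = -2*(202225*(1/279883) + 392909/(3 - 284)) = -2*(202225/279883 + 392909/(-281)) = -2*(202225/279883 + 392909*(-1/281)) = -2*(202225/279883 - 392909/281) = -2*(-109911724422/78647123) = 219823448844/78647123 ≈ 2795.1)
x/A = -353228/219823448844/78647123 = -353228*78647123/219823448844 = -6945091490761/54955862211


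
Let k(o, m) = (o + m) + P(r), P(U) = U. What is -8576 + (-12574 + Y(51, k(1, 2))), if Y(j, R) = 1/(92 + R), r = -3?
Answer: -1945799/92 ≈ -21150.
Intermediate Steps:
k(o, m) = -3 + m + o (k(o, m) = (o + m) - 3 = (m + o) - 3 = -3 + m + o)
-8576 + (-12574 + Y(51, k(1, 2))) = -8576 + (-12574 + 1/(92 + (-3 + 2 + 1))) = -8576 + (-12574 + 1/(92 + 0)) = -8576 + (-12574 + 1/92) = -8576 - 1156807/92 = -1945799/92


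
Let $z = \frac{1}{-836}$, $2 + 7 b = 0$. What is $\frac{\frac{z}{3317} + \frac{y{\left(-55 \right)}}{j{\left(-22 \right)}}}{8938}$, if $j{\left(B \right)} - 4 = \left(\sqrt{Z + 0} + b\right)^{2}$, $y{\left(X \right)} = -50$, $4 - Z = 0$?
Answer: $- \frac{339693987}{421348081352} \approx -0.00080621$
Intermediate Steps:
$Z = 4$ ($Z = 4 - 0 = 4 + 0 = 4$)
$b = - \frac{2}{7}$ ($b = - \frac{2}{7} + \frac{1}{7} \cdot 0 = - \frac{2}{7} + 0 = - \frac{2}{7} \approx -0.28571$)
$z = - \frac{1}{836} \approx -0.0011962$
$j{\left(B \right)} = \frac{340}{49}$ ($j{\left(B \right)} = 4 + \left(\sqrt{4 + 0} - \frac{2}{7}\right)^{2} = 4 + \left(\sqrt{4} - \frac{2}{7}\right)^{2} = 4 + \left(2 - \frac{2}{7}\right)^{2} = 4 + \left(\frac{12}{7}\right)^{2} = 4 + \frac{144}{49} = \frac{340}{49}$)
$\frac{\frac{z}{3317} + \frac{y{\left(-55 \right)}}{j{\left(-22 \right)}}}{8938} = \frac{- \frac{1}{836 \cdot 3317} - \frac{50}{\frac{340}{49}}}{8938} = \left(\left(- \frac{1}{836}\right) \frac{1}{3317} - \frac{245}{34}\right) \frac{1}{8938} = \left(- \frac{1}{2773012} - \frac{245}{34}\right) \frac{1}{8938} = \left(- \frac{339693987}{47141204}\right) \frac{1}{8938} = - \frac{339693987}{421348081352}$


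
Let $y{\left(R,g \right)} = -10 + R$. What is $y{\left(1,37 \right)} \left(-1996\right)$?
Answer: $17964$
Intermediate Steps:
$y{\left(1,37 \right)} \left(-1996\right) = \left(-10 + 1\right) \left(-1996\right) = \left(-9\right) \left(-1996\right) = 17964$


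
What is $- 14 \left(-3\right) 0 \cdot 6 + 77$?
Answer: $77$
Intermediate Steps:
$- 14 \left(-3\right) 0 \cdot 6 + 77 = - 14 \cdot 0 \cdot 6 + 77 = \left(-14\right) 0 + 77 = 0 + 77 = 77$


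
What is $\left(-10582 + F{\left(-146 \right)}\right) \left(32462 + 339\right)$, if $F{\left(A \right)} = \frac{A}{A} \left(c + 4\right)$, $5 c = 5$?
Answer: $-346936177$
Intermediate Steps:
$c = 1$ ($c = \frac{1}{5} \cdot 5 = 1$)
$F{\left(A \right)} = 5$ ($F{\left(A \right)} = \frac{A}{A} \left(1 + 4\right) = 1 \cdot 5 = 5$)
$\left(-10582 + F{\left(-146 \right)}\right) \left(32462 + 339\right) = \left(-10582 + 5\right) \left(32462 + 339\right) = \left(-10577\right) 32801 = -346936177$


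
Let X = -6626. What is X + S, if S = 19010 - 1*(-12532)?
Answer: 24916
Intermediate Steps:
S = 31542 (S = 19010 + 12532 = 31542)
X + S = -6626 + 31542 = 24916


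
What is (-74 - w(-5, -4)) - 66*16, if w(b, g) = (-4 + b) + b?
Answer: -1116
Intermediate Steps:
w(b, g) = -4 + 2*b
(-74 - w(-5, -4)) - 66*16 = (-74 - (-4 + 2*(-5))) - 66*16 = (-74 - (-4 - 10)) - 1056 = (-74 - 1*(-14)) - 1056 = (-74 + 14) - 1056 = -60 - 1056 = -1116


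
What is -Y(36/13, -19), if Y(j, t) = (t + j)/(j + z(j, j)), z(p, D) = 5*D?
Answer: 211/216 ≈ 0.97685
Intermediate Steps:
Y(j, t) = (j + t)/(6*j) (Y(j, t) = (t + j)/(j + 5*j) = (j + t)/((6*j)) = (j + t)*(1/(6*j)) = (j + t)/(6*j))
-Y(36/13, -19) = -(36/13 - 19)/(6*(36/13)) = -(36*(1/13) - 19)/(6*(36*(1/13))) = -(36/13 - 19)/(6*36/13) = -13*(-211)/(6*36*13) = -1*(-211/216) = 211/216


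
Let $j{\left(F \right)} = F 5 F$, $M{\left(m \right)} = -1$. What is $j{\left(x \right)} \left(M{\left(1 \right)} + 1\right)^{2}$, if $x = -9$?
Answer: $0$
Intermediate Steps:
$j{\left(F \right)} = 5 F^{2}$ ($j{\left(F \right)} = 5 F F = 5 F^{2}$)
$j{\left(x \right)} \left(M{\left(1 \right)} + 1\right)^{2} = 5 \left(-9\right)^{2} \left(-1 + 1\right)^{2} = 5 \cdot 81 \cdot 0^{2} = 405 \cdot 0 = 0$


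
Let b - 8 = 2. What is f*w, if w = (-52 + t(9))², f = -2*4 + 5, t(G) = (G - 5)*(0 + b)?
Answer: -432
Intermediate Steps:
b = 10 (b = 8 + 2 = 10)
t(G) = -50 + 10*G (t(G) = (G - 5)*(0 + 10) = (-5 + G)*10 = -50 + 10*G)
f = -3 (f = -8 + 5 = -3)
w = 144 (w = (-52 + (-50 + 10*9))² = (-52 + (-50 + 90))² = (-52 + 40)² = (-12)² = 144)
f*w = -3*144 = -432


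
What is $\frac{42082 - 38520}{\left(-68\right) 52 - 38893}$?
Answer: $- \frac{3562}{42429} \approx -0.083952$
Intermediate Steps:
$\frac{42082 - 38520}{\left(-68\right) 52 - 38893} = \frac{3562}{-3536 - 38893} = \frac{3562}{-42429} = 3562 \left(- \frac{1}{42429}\right) = - \frac{3562}{42429}$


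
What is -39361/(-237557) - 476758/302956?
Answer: -50666274545/35984659246 ≈ -1.4080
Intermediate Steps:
-39361/(-237557) - 476758/302956 = -39361*(-1/237557) - 476758*1/302956 = 39361/237557 - 238379/151478 = -50666274545/35984659246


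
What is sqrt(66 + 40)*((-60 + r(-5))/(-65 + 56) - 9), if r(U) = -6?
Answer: -5*sqrt(106)/3 ≈ -17.159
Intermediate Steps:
sqrt(66 + 40)*((-60 + r(-5))/(-65 + 56) - 9) = sqrt(66 + 40)*((-60 - 6)/(-65 + 56) - 9) = sqrt(106)*(-66/(-9) - 9) = sqrt(106)*(-66*(-1/9) - 9) = sqrt(106)*(22/3 - 9) = sqrt(106)*(-5/3) = -5*sqrt(106)/3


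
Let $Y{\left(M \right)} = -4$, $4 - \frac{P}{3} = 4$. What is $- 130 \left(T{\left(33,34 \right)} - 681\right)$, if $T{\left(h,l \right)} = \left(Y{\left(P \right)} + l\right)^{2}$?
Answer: $-28470$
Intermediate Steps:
$P = 0$ ($P = 12 - 12 = 0$)
$T{\left(h,l \right)} = \left(-4 + l\right)^{2}$
$- 130 \left(T{\left(33,34 \right)} - 681\right) = - 130 \left(\left(-4 + 34\right)^{2} - 681\right) = - 130 \left(30^{2} - 681\right) = - 130 \left(900 - 681\right) = \left(-130\right) 219 = -28470$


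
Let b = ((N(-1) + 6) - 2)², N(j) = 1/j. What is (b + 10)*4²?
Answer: 304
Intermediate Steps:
b = 9 (b = ((1/(-1) + 6) - 2)² = ((-1 + 6) - 2)² = (5 - 2)² = 3² = 9)
(b + 10)*4² = (9 + 10)*4² = 19*16 = 304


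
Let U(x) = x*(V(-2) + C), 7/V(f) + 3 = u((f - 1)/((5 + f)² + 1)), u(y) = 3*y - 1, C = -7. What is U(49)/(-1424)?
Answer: 413/1424 ≈ 0.29003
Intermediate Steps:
u(y) = -1 + 3*y
V(f) = 7/(-4 + 3*(-1 + f)/(1 + (5 + f)²)) (V(f) = 7/(-3 + (-1 + 3*((f - 1)/((5 + f)² + 1)))) = 7/(-3 + (-1 + 3*((-1 + f)/(1 + (5 + f)²)))) = 7/(-3 + (-1 + 3*(-1 + f)/(1 + (5 + f)²))) = 7/(-4 + 3*(-1 + f)/(1 + (5 + f)²)))
U(x) = -59*x/7 (U(x) = x*(7*(1 + (5 - 2)²)/(-7 - 4*(5 - 2)² + 3*(-2)) - 7) = x*(7*(1 + 3²)/(-7 - 4*3² - 6) - 7) = x*(7*(1 + 9)/(-7 - 4*9 - 6) - 7) = x*(7*10/(-7 - 36 - 6) - 7) = x*(7*10/(-49) - 7) = x*(7*(-1/49)*10 - 7) = x*(-10/7 - 7) = x*(-59/7) = -59*x/7)
U(49)/(-1424) = -59/7*49/(-1424) = -413*(-1/1424) = 413/1424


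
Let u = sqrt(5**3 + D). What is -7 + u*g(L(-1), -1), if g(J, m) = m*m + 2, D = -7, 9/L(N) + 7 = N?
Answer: -7 + 3*sqrt(118) ≈ 25.588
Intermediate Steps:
L(N) = 9/(-7 + N)
g(J, m) = 2 + m**2 (g(J, m) = m**2 + 2 = 2 + m**2)
u = sqrt(118) (u = sqrt(5**3 - 7) = sqrt(125 - 7) = sqrt(118) ≈ 10.863)
-7 + u*g(L(-1), -1) = -7 + sqrt(118)*(2 + (-1)**2) = -7 + sqrt(118)*(2 + 1) = -7 + sqrt(118)*3 = -7 + 3*sqrt(118)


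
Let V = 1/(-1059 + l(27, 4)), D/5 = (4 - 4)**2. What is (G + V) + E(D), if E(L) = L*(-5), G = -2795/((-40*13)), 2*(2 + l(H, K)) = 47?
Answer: 89209/16600 ≈ 5.3740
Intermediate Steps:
l(H, K) = 43/2 (l(H, K) = -2 + (1/2)*47 = -2 + 47/2 = 43/2)
D = 0 (D = 5*(4 - 4)**2 = 5*0**2 = 5*0 = 0)
G = 43/8 (G = -2795/(-520) = -2795*(-1/520) = 43/8 ≈ 5.3750)
E(L) = -5*L
V = -2/2075 (V = 1/(-1059 + 43/2) = 1/(-2075/2) = -2/2075 ≈ -0.00096386)
(G + V) + E(D) = (43/8 - 2/2075) - 5*0 = 89209/16600 + 0 = 89209/16600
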